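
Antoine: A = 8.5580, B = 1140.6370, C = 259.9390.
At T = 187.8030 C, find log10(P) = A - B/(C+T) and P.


C+T = 447.7420
B/(C+T) = 2.5475
log10(P) = 8.5580 - 2.5475 = 6.0105
P = 10^6.0105 = 1024396.6804 mmHg

1024396.6804 mmHg


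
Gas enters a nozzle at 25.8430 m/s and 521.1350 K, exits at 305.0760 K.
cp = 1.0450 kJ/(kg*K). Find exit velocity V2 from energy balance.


dT = 216.0590 K
2*cp*1000*dT = 451563.3100
V1^2 = 667.8606
V2 = sqrt(452231.1706) = 672.4814 m/s

672.4814 m/s


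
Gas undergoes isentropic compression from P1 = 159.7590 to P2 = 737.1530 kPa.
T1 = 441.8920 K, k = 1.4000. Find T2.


(k-1)/k = 0.2857
(P2/P1)^exp = 1.5479
T2 = 441.8920 * 1.5479 = 684.0011 K

684.0011 K


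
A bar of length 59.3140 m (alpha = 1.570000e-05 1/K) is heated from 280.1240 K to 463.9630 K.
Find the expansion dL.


dT = 183.8390 K
dL = 1.570000e-05 * 59.3140 * 183.8390 = 0.171196 m
L_final = 59.485196 m

dL = 0.171196 m


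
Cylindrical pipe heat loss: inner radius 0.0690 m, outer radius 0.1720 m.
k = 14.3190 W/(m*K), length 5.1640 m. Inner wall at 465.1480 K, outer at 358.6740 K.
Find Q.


dT = 106.4740 K
ln(ro/ri) = 0.9134
Q = 2*pi*14.3190*5.1640*106.4740 / 0.9134 = 54158.5555 W

54158.5555 W


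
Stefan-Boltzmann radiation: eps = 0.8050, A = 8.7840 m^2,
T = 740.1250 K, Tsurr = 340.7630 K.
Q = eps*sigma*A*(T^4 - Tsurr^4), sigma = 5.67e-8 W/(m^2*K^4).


T^4 = 3.0007e+11
Tsurr^4 = 1.3484e+10
Q = 0.8050 * 5.67e-8 * 8.7840 * 2.8658e+11 = 114901.1226 W

114901.1226 W


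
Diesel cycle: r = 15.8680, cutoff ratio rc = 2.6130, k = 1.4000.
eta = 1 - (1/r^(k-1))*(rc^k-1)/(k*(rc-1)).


r^(k-1) = 3.0214
rc^k = 3.8370
eta = 0.5842 = 58.4192%

58.4192%


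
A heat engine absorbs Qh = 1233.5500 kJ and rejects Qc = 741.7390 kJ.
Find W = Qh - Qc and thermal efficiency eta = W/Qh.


W = 1233.5500 - 741.7390 = 491.8110 kJ
eta = 491.8110 / 1233.5500 = 0.3987 = 39.8696%

W = 491.8110 kJ, eta = 39.8696%


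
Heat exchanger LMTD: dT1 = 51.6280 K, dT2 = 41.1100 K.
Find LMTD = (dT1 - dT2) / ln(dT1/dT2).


dT1/dT2 = 1.2559
ln(dT1/dT2) = 0.2278
LMTD = 10.5180 / 0.2278 = 46.1695 K

46.1695 K


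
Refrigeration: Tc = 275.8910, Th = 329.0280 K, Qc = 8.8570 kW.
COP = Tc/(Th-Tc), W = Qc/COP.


COP = 275.8910 / 53.1370 = 5.1921
W = 8.8570 / 5.1921 = 1.7059 kW

COP = 5.1921, W = 1.7059 kW


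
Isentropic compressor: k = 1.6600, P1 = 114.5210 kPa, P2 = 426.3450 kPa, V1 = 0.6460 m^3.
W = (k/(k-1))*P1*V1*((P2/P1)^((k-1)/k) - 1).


(k-1)/k = 0.3976
(P2/P1)^exp = 1.6865
W = 2.5152 * 114.5210 * 0.6460 * (1.6865 - 1) = 127.7303 kJ

127.7303 kJ


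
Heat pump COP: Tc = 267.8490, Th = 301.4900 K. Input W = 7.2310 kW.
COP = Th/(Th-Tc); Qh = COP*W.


COP = 301.4900 / 33.6410 = 8.9620
Qh = 8.9620 * 7.2310 = 64.8041 kW

COP = 8.9620, Qh = 64.8041 kW


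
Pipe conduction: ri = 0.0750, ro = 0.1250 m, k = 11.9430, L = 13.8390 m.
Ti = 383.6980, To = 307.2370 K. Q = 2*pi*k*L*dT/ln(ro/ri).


dT = 76.4610 K
ln(ro/ri) = 0.5108
Q = 2*pi*11.9430*13.8390*76.4610 / 0.5108 = 155440.9027 W

155440.9027 W


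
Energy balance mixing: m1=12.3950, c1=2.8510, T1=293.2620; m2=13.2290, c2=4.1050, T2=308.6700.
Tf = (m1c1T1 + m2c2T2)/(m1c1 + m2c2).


num = 27125.6733
den = 89.6432
Tf = 302.5960 K

302.5960 K


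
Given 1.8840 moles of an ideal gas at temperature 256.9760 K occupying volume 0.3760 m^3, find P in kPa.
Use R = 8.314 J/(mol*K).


P = nRT/V = 1.8840 * 8.314 * 256.9760 / 0.3760
= 4025.1631 / 0.3760 = 10705.2210 Pa = 10.7052 kPa

10.7052 kPa


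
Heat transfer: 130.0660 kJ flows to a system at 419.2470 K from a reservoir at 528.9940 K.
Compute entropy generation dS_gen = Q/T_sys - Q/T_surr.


dS_sys = 130.0660/419.2470 = 0.3102 kJ/K
dS_surr = -130.0660/528.9940 = -0.2459 kJ/K
dS_gen = 0.3102 - 0.2459 = 0.0644 kJ/K (irreversible)

dS_gen = 0.0644 kJ/K, irreversible


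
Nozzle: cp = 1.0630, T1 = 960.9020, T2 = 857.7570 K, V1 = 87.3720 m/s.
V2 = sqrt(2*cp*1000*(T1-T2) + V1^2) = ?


dT = 103.1450 K
2*cp*1000*dT = 219286.2700
V1^2 = 7633.8664
V2 = sqrt(226920.1364) = 476.3614 m/s

476.3614 m/s


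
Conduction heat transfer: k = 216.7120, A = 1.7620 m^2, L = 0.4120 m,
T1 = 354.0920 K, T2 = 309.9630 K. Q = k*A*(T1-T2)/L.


dT = 44.1290 K
Q = 216.7120 * 1.7620 * 44.1290 / 0.4120 = 40899.2867 W

40899.2867 W


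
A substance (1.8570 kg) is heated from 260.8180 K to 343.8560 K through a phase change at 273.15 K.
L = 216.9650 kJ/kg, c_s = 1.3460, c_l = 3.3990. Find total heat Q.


Q1 (sensible, solid) = 1.8570 * 1.3460 * 12.3320 = 30.8241 kJ
Q2 (latent) = 1.8570 * 216.9650 = 402.9040 kJ
Q3 (sensible, liquid) = 1.8570 * 3.3990 * 70.7060 = 446.2922 kJ
Q_total = 880.0204 kJ

880.0204 kJ


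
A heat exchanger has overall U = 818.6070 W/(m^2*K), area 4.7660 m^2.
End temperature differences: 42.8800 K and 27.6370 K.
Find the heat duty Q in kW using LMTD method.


LMTD = 34.7023 K
Q = 818.6070 * 4.7660 * 34.7023 = 135390.4744 W = 135.3905 kW

135.3905 kW


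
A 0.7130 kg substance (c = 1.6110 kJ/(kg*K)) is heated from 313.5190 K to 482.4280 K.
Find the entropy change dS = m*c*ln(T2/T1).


T2/T1 = 1.5388
ln(T2/T1) = 0.4310
dS = 0.7130 * 1.6110 * 0.4310 = 0.4950 kJ/K

0.4950 kJ/K


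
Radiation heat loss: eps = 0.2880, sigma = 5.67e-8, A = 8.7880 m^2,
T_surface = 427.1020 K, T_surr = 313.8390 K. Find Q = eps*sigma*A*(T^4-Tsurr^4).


T^4 = 3.3276e+10
Tsurr^4 = 9.7012e+09
Q = 0.2880 * 5.67e-8 * 8.7880 * 2.3574e+10 = 3383.0318 W

3383.0318 W


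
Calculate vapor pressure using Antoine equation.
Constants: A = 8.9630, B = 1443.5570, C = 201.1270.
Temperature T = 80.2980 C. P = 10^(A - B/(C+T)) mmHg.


C+T = 281.4250
B/(C+T) = 5.1295
log10(P) = 8.9630 - 5.1295 = 3.8335
P = 10^3.8335 = 6816.2349 mmHg

6816.2349 mmHg


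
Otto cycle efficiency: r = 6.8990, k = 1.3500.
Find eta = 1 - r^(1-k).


r^(k-1) = 1.9660
eta = 1 - 1/1.9660 = 0.4913 = 49.1343%

49.1343%


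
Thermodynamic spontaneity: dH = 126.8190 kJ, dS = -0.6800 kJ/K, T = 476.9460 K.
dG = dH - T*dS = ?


T*dS = 476.9460 * -0.6800 = -324.3233 kJ
dG = 126.8190 + 324.3233 = 451.1423 kJ (non-spontaneous)

dG = 451.1423 kJ, non-spontaneous


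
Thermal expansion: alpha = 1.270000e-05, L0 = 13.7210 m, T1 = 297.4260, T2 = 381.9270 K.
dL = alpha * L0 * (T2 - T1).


dT = 84.5010 K
dL = 1.270000e-05 * 13.7210 * 84.5010 = 0.014725 m
L_final = 13.735725 m

dL = 0.014725 m


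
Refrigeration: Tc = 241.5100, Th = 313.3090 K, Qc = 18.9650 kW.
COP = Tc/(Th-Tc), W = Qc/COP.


COP = 241.5100 / 71.7990 = 3.3637
W = 18.9650 / 3.3637 = 5.6381 kW

COP = 3.3637, W = 5.6381 kW


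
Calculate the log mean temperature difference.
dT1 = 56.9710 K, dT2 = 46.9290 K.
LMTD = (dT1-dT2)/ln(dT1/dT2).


dT1/dT2 = 1.2140
ln(dT1/dT2) = 0.1939
LMTD = 10.0420 / 0.1939 = 51.7878 K

51.7878 K


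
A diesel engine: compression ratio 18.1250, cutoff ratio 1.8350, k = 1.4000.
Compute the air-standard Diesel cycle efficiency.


r^(k-1) = 3.1865
rc^k = 2.3393
eta = 0.6404 = 64.0449%

64.0449%


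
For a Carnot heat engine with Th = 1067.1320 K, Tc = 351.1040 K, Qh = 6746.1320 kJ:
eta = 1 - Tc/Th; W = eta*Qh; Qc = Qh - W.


eta = 1 - 351.1040/1067.1320 = 0.6710
W = 0.6710 * 6746.1320 = 4526.5435 kJ
Qc = 6746.1320 - 4526.5435 = 2219.5885 kJ

eta = 67.0984%, W = 4526.5435 kJ, Qc = 2219.5885 kJ


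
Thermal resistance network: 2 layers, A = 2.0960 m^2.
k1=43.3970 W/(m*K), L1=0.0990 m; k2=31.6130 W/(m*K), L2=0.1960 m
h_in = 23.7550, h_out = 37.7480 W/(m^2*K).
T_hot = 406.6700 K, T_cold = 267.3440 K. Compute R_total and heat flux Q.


R_conv_in = 1/(23.7550*2.0960) = 0.0201
R_1 = 0.0990/(43.3970*2.0960) = 0.0011
R_2 = 0.1960/(31.6130*2.0960) = 0.0030
R_conv_out = 1/(37.7480*2.0960) = 0.0126
R_total = 0.0368 K/W
Q = 139.3260 / 0.0368 = 3789.1611 W

R_total = 0.0368 K/W, Q = 3789.1611 W


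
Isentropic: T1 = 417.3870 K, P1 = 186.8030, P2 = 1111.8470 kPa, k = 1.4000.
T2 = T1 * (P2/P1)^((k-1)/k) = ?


(k-1)/k = 0.2857
(P2/P1)^exp = 1.6647
T2 = 417.3870 * 1.6647 = 694.8174 K

694.8174 K


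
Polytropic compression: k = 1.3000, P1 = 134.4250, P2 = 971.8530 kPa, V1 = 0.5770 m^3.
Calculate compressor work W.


(k-1)/k = 0.2308
(P2/P1)^exp = 1.5786
W = 4.3333 * 134.4250 * 0.5770 * (1.5786 - 1) = 194.4552 kJ

194.4552 kJ


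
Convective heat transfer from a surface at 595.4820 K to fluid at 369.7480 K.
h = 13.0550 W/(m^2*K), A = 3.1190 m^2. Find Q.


dT = 225.7340 K
Q = 13.0550 * 3.1190 * 225.7340 = 9191.5600 W

9191.5600 W


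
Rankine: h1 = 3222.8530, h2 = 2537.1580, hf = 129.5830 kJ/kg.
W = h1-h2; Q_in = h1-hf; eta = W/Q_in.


W = 685.6950 kJ/kg
Q_in = 3093.2700 kJ/kg
eta = 0.2217 = 22.1673%

eta = 22.1673%


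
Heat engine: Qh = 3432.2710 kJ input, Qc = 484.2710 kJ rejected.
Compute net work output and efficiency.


W = 3432.2710 - 484.2710 = 2948.0000 kJ
eta = 2948.0000 / 3432.2710 = 0.8589 = 85.8907%

W = 2948.0000 kJ, eta = 85.8907%


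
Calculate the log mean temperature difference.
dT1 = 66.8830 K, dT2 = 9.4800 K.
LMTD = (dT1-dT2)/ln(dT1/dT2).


dT1/dT2 = 7.0552
ln(dT1/dT2) = 1.9538
LMTD = 57.4030 / 1.9538 = 29.3808 K

29.3808 K


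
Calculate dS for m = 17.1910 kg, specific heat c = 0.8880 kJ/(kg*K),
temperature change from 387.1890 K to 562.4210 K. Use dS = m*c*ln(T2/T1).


T2/T1 = 1.4526
ln(T2/T1) = 0.3733
dS = 17.1910 * 0.8880 * 0.3733 = 5.6992 kJ/K

5.6992 kJ/K


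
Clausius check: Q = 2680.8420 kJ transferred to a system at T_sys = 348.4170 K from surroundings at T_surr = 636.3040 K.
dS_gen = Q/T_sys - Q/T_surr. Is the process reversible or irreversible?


dS_sys = 2680.8420/348.4170 = 7.6943 kJ/K
dS_surr = -2680.8420/636.3040 = -4.2131 kJ/K
dS_gen = 7.6943 - 4.2131 = 3.4812 kJ/K (irreversible)

dS_gen = 3.4812 kJ/K, irreversible


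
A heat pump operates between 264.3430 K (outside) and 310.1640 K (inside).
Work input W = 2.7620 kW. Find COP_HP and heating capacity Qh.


COP = 310.1640 / 45.8210 = 6.7690
Qh = 6.7690 * 2.7620 = 18.6961 kW

COP = 6.7690, Qh = 18.6961 kW


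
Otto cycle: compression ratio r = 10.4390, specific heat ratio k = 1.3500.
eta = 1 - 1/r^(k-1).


r^(k-1) = 2.2726
eta = 1 - 1/2.2726 = 0.5600 = 55.9983%

55.9983%


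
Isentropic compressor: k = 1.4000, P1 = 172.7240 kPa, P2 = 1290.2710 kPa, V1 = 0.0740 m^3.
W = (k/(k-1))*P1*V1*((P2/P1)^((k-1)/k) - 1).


(k-1)/k = 0.2857
(P2/P1)^exp = 1.7763
W = 3.5000 * 172.7240 * 0.0740 * (1.7763 - 1) = 34.7293 kJ

34.7293 kJ


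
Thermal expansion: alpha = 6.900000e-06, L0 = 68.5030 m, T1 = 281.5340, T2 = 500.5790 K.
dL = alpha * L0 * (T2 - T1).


dT = 219.0450 K
dL = 6.900000e-06 * 68.5030 * 219.0450 = 0.103536 m
L_final = 68.606536 m

dL = 0.103536 m


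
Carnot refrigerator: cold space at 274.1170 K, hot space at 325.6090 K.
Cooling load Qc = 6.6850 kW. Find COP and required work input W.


COP = 274.1170 / 51.4920 = 5.3235
W = 6.6850 / 5.3235 = 1.2558 kW

COP = 5.3235, W = 1.2558 kW


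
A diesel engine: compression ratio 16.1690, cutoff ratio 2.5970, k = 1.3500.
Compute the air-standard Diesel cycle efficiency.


r^(k-1) = 2.6487
rc^k = 3.6269
eta = 0.5400 = 53.9989%

53.9989%


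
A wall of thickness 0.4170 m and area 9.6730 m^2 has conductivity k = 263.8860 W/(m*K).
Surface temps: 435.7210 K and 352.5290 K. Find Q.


dT = 83.1920 K
Q = 263.8860 * 9.6730 * 83.1920 / 0.4170 = 509240.6316 W

509240.6316 W


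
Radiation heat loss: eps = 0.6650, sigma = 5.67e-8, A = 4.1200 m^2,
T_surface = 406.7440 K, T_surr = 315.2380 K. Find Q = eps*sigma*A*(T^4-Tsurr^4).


T^4 = 2.7371e+10
Tsurr^4 = 9.8754e+09
Q = 0.6650 * 5.67e-8 * 4.1200 * 1.7495e+10 = 2717.8254 W

2717.8254 W


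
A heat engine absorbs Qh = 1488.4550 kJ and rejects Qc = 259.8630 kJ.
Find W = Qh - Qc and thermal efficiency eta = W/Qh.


W = 1488.4550 - 259.8630 = 1228.5920 kJ
eta = 1228.5920 / 1488.4550 = 0.8254 = 82.5414%

W = 1228.5920 kJ, eta = 82.5414%


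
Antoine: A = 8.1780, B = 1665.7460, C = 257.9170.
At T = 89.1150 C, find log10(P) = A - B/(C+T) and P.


C+T = 347.0320
B/(C+T) = 4.8000
log10(P) = 8.1780 - 4.8000 = 3.3780
P = 10^3.3780 = 2387.9317 mmHg

2387.9317 mmHg


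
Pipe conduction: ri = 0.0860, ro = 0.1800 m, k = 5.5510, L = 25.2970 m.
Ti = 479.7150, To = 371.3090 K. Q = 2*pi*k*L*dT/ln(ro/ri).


dT = 108.4060 K
ln(ro/ri) = 0.7386
Q = 2*pi*5.5510*25.2970*108.4060 / 0.7386 = 129496.6445 W

129496.6445 W


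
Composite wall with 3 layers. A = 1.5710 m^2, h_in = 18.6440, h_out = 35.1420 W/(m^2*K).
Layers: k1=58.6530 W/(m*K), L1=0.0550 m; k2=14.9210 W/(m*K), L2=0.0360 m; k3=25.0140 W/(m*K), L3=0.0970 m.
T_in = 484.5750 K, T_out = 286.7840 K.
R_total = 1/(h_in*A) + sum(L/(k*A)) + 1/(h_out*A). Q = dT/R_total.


R_conv_in = 1/(18.6440*1.5710) = 0.0341
R_1 = 0.0550/(58.6530*1.5710) = 0.0006
R_2 = 0.0360/(14.9210*1.5710) = 0.0015
R_3 = 0.0970/(25.0140*1.5710) = 0.0025
R_conv_out = 1/(35.1420*1.5710) = 0.0181
R_total = 0.0569 K/W
Q = 197.7910 / 0.0569 = 3478.8055 W

R_total = 0.0569 K/W, Q = 3478.8055 W


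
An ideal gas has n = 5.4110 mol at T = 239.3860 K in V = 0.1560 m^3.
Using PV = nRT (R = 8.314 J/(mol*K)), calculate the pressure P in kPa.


P = nRT/V = 5.4110 * 8.314 * 239.3860 / 0.1560
= 10769.2709 / 0.1560 = 69033.7879 Pa = 69.0338 kPa

69.0338 kPa


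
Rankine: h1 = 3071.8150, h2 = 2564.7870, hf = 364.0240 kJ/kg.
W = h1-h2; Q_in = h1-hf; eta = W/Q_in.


W = 507.0280 kJ/kg
Q_in = 2707.7910 kJ/kg
eta = 0.1872 = 18.7248%

eta = 18.7248%


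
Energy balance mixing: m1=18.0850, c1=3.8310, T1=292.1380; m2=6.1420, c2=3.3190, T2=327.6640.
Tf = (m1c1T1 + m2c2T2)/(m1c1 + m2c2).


num = 26919.9108
den = 89.6689
Tf = 300.2145 K

300.2145 K


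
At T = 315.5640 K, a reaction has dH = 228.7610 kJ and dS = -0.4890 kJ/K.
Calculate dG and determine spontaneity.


T*dS = 315.5640 * -0.4890 = -154.3108 kJ
dG = 228.7610 + 154.3108 = 383.0718 kJ (non-spontaneous)

dG = 383.0718 kJ, non-spontaneous


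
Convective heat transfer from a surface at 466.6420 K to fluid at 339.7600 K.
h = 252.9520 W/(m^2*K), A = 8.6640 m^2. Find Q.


dT = 126.8820 K
Q = 252.9520 * 8.6640 * 126.8820 = 278071.5623 W

278071.5623 W


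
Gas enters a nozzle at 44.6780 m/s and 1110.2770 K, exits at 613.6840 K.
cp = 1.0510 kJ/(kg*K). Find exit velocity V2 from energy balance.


dT = 496.5930 K
2*cp*1000*dT = 1043838.4860
V1^2 = 1996.1237
V2 = sqrt(1045834.6097) = 1022.6606 m/s

1022.6606 m/s


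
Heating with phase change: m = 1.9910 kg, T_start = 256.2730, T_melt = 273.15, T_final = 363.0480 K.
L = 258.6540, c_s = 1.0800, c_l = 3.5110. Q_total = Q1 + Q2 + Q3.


Q1 (sensible, solid) = 1.9910 * 1.0800 * 16.8770 = 36.2903 kJ
Q2 (latent) = 1.9910 * 258.6540 = 514.9801 kJ
Q3 (sensible, liquid) = 1.9910 * 3.5110 * 89.8980 = 628.4231 kJ
Q_total = 1179.6935 kJ

1179.6935 kJ


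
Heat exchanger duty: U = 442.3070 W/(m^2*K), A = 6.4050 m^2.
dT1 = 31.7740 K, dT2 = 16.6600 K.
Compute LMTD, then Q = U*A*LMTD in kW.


LMTD = 23.4094 K
Q = 442.3070 * 6.4050 * 23.4094 = 66318.3141 W = 66.3183 kW

66.3183 kW


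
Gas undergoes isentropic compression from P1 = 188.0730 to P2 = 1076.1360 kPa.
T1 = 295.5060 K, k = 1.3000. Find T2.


(k-1)/k = 0.2308
(P2/P1)^exp = 1.4956
T2 = 295.5060 * 1.4956 = 441.9604 K

441.9604 K


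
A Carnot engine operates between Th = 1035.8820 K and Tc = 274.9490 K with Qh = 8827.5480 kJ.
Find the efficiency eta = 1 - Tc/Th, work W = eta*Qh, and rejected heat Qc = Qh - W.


eta = 1 - 274.9490/1035.8820 = 0.7346
W = 0.7346 * 8827.5480 = 6484.4959 kJ
Qc = 8827.5480 - 6484.4959 = 2343.0521 kJ

eta = 73.4575%, W = 6484.4959 kJ, Qc = 2343.0521 kJ


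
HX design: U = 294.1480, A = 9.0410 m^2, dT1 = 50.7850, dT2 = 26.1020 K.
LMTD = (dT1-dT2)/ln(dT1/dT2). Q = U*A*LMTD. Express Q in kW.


LMTD = 37.0844 K
Q = 294.1480 * 9.0410 * 37.0844 = 98622.0700 W = 98.6221 kW

98.6221 kW


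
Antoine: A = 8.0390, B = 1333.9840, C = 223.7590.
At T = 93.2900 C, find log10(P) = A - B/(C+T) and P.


C+T = 317.0490
B/(C+T) = 4.2075
log10(P) = 8.0390 - 4.2075 = 3.8315
P = 10^3.8315 = 6784.2048 mmHg

6784.2048 mmHg


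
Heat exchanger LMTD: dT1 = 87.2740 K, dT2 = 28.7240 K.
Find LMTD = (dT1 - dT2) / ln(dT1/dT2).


dT1/dT2 = 3.0384
ln(dT1/dT2) = 1.1113
LMTD = 58.5500 / 1.1113 = 52.6851 K

52.6851 K


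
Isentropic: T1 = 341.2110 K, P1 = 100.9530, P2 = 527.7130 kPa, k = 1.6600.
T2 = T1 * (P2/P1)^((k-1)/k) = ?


(k-1)/k = 0.3976
(P2/P1)^exp = 1.9301
T2 = 341.2110 * 1.9301 = 658.5726 K

658.5726 K


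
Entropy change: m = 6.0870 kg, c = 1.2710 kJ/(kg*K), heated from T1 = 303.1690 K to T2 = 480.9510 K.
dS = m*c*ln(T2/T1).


T2/T1 = 1.5864
ln(T2/T1) = 0.4615
dS = 6.0870 * 1.2710 * 0.4615 = 3.5702 kJ/K

3.5702 kJ/K


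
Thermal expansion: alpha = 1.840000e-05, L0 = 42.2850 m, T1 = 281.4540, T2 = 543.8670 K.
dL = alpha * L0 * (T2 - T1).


dT = 262.4130 K
dL = 1.840000e-05 * 42.2850 * 262.4130 = 0.204169 m
L_final = 42.489169 m

dL = 0.204169 m


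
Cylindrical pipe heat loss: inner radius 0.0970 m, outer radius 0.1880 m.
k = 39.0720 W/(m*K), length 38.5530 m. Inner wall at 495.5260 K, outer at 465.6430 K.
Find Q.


dT = 29.8830 K
ln(ro/ri) = 0.6617
Q = 2*pi*39.0720*38.5530*29.8830 / 0.6617 = 427411.7071 W

427411.7071 W


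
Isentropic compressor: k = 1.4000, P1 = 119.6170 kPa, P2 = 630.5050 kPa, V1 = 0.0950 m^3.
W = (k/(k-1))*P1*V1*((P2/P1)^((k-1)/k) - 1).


(k-1)/k = 0.2857
(P2/P1)^exp = 1.6079
W = 3.5000 * 119.6170 * 0.0950 * (1.6079 - 1) = 24.1773 kJ

24.1773 kJ


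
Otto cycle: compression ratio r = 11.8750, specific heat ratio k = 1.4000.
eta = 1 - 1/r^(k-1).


r^(k-1) = 2.6906
eta = 1 - 1/2.6906 = 0.6283 = 62.8339%

62.8339%


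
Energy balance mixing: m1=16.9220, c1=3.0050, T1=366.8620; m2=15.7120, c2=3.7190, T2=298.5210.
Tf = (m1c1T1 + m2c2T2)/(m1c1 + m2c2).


num = 36098.6126
den = 109.2835
Tf = 330.3207 K

330.3207 K


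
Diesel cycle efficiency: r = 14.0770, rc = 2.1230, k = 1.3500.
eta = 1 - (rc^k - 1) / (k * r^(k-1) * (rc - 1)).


r^(k-1) = 2.5234
rc^k = 2.7630
eta = 0.5391 = 53.9147%

53.9147%


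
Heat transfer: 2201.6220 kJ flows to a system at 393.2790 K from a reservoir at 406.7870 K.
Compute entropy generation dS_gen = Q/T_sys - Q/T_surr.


dS_sys = 2201.6220/393.2790 = 5.5981 kJ/K
dS_surr = -2201.6220/406.7870 = -5.4122 kJ/K
dS_gen = 5.5981 - 5.4122 = 0.1859 kJ/K (irreversible)

dS_gen = 0.1859 kJ/K, irreversible


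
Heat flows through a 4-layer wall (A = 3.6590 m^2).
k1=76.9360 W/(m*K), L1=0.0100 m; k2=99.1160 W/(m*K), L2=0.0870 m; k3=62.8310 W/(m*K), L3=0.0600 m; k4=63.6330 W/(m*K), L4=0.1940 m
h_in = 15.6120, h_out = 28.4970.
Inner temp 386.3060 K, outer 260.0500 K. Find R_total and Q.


R_conv_in = 1/(15.6120*3.6590) = 0.0175
R_1 = 0.0100/(76.9360*3.6590) = 3.5523e-05
R_2 = 0.0870/(99.1160*3.6590) = 0.0002
R_3 = 0.0600/(62.8310*3.6590) = 0.0003
R_4 = 0.1940/(63.6330*3.6590) = 0.0008
R_conv_out = 1/(28.4970*3.6590) = 0.0096
R_total = 0.0285 K/W
Q = 126.2560 / 0.0285 = 4435.3679 W

R_total = 0.0285 K/W, Q = 4435.3679 W


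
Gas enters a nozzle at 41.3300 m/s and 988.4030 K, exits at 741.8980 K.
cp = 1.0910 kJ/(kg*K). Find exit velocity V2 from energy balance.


dT = 246.5050 K
2*cp*1000*dT = 537873.9100
V1^2 = 1708.1689
V2 = sqrt(539582.0789) = 734.5625 m/s

734.5625 m/s


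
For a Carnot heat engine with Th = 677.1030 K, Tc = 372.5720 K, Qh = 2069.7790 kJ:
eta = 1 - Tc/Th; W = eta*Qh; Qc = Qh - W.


eta = 1 - 372.5720/677.1030 = 0.4498
W = 0.4498 * 2069.7790 = 930.8951 kJ
Qc = 2069.7790 - 930.8951 = 1138.8839 kJ

eta = 44.9756%, W = 930.8951 kJ, Qc = 1138.8839 kJ


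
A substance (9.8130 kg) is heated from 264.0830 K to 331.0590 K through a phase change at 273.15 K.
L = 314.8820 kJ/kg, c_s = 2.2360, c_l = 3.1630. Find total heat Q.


Q1 (sensible, solid) = 9.8130 * 2.2360 * 9.0670 = 198.9469 kJ
Q2 (latent) = 9.8130 * 314.8820 = 3089.9371 kJ
Q3 (sensible, liquid) = 9.8130 * 3.1630 * 57.9090 = 1797.4096 kJ
Q_total = 5086.2936 kJ

5086.2936 kJ


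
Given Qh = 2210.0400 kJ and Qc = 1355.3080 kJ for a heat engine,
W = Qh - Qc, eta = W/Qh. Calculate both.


W = 2210.0400 - 1355.3080 = 854.7320 kJ
eta = 854.7320 / 2210.0400 = 0.3867 = 38.6750%

W = 854.7320 kJ, eta = 38.6750%


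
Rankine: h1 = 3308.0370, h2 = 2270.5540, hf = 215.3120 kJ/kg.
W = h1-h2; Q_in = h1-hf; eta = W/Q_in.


W = 1037.4830 kJ/kg
Q_in = 3092.7250 kJ/kg
eta = 0.3355 = 33.5459%

eta = 33.5459%


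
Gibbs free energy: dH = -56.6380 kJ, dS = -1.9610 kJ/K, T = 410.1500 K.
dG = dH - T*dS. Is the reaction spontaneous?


T*dS = 410.1500 * -1.9610 = -804.3041 kJ
dG = -56.6380 + 804.3041 = 747.6661 kJ (non-spontaneous)

dG = 747.6661 kJ, non-spontaneous


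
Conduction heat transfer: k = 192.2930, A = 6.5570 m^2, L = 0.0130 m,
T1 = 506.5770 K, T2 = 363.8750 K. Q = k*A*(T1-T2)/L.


dT = 142.7020 K
Q = 192.2930 * 6.5570 * 142.7020 / 0.0130 = 1.3841e+07 W

1.3841e+07 W


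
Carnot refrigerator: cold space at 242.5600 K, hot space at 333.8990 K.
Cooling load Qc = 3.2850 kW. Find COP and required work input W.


COP = 242.5600 / 91.3390 = 2.6556
W = 3.2850 / 2.6556 = 1.2370 kW

COP = 2.6556, W = 1.2370 kW


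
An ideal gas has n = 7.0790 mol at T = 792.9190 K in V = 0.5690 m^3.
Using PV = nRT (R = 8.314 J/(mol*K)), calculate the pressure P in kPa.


P = nRT/V = 7.0790 * 8.314 * 792.9190 / 0.5690
= 46667.0939 / 0.5690 = 82015.9823 Pa = 82.0160 kPa

82.0160 kPa


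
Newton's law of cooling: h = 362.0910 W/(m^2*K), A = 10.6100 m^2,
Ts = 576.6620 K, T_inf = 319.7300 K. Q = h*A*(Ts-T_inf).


dT = 256.9320 K
Q = 362.0910 * 10.6100 * 256.9320 = 987077.6347 W

987077.6347 W


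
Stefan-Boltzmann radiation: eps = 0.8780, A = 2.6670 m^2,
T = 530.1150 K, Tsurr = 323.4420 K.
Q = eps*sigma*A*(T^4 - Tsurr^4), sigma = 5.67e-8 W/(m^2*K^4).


T^4 = 7.8973e+10
Tsurr^4 = 1.0944e+10
Q = 0.8780 * 5.67e-8 * 2.6670 * 6.8029e+10 = 9032.2334 W

9032.2334 W


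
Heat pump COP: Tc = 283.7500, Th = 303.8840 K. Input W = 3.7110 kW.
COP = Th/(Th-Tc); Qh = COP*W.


COP = 303.8840 / 20.1340 = 15.0931
Qh = 15.0931 * 3.7110 = 56.0104 kW

COP = 15.0931, Qh = 56.0104 kW


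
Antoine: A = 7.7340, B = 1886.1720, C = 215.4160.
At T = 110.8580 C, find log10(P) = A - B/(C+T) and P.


C+T = 326.2740
B/(C+T) = 5.7809
log10(P) = 7.7340 - 5.7809 = 1.9531
P = 10^1.9531 = 89.7543 mmHg

89.7543 mmHg


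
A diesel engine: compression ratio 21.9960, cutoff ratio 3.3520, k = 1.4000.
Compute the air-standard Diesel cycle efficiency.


r^(k-1) = 3.4430
rc^k = 5.4378
eta = 0.6086 = 60.8558%

60.8558%


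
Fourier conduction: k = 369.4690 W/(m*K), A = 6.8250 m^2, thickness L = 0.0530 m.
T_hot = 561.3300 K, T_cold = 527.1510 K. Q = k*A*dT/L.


dT = 34.1790 K
Q = 369.4690 * 6.8250 * 34.1790 / 0.0530 = 1626163.2545 W

1626163.2545 W


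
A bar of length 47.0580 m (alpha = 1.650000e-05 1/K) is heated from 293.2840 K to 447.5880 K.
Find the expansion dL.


dT = 154.3040 K
dL = 1.650000e-05 * 47.0580 * 154.3040 = 0.119810 m
L_final = 47.177810 m

dL = 0.119810 m


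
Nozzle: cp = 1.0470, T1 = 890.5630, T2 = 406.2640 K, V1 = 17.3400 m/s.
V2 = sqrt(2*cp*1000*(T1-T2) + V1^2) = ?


dT = 484.2990 K
2*cp*1000*dT = 1014122.1060
V1^2 = 300.6756
V2 = sqrt(1014422.7816) = 1007.1856 m/s

1007.1856 m/s


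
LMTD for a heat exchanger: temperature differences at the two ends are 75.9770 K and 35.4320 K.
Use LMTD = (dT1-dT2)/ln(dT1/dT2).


dT1/dT2 = 2.1443
ln(dT1/dT2) = 0.7628
LMTD = 40.5450 / 0.7628 = 53.1518 K

53.1518 K


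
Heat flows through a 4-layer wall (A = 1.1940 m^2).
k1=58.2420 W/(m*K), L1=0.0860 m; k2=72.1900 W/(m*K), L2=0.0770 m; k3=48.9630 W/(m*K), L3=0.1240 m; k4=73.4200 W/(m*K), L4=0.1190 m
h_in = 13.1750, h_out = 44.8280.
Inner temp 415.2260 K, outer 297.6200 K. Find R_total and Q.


R_conv_in = 1/(13.1750*1.1940) = 0.0636
R_1 = 0.0860/(58.2420*1.1940) = 0.0012
R_2 = 0.0770/(72.1900*1.1940) = 0.0009
R_3 = 0.1240/(48.9630*1.1940) = 0.0021
R_4 = 0.1190/(73.4200*1.1940) = 0.0014
R_conv_out = 1/(44.8280*1.1940) = 0.0187
R_total = 0.0879 K/W
Q = 117.6060 / 0.0879 = 1338.5545 W

R_total = 0.0879 K/W, Q = 1338.5545 W


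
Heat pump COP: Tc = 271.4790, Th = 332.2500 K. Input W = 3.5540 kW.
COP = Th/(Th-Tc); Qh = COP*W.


COP = 332.2500 / 60.7710 = 5.4672
Qh = 5.4672 * 3.5540 = 19.4306 kW

COP = 5.4672, Qh = 19.4306 kW


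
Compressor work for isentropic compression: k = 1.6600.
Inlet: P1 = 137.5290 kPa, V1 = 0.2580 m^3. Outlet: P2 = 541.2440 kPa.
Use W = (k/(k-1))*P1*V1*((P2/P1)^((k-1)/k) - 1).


(k-1)/k = 0.3976
(P2/P1)^exp = 1.7241
W = 2.5152 * 137.5290 * 0.2580 * (1.7241 - 1) = 64.6226 kJ

64.6226 kJ


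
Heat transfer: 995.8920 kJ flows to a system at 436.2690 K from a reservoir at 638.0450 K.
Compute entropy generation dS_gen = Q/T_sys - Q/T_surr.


dS_sys = 995.8920/436.2690 = 2.2827 kJ/K
dS_surr = -995.8920/638.0450 = -1.5608 kJ/K
dS_gen = 2.2827 - 1.5608 = 0.7219 kJ/K (irreversible)

dS_gen = 0.7219 kJ/K, irreversible


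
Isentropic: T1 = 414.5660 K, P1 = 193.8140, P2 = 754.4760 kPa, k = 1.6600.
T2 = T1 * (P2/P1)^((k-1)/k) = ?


(k-1)/k = 0.3976
(P2/P1)^exp = 1.7167
T2 = 414.5660 * 1.7167 = 711.6648 K

711.6648 K


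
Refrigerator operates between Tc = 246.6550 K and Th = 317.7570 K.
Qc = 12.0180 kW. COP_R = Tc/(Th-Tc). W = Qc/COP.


COP = 246.6550 / 71.1020 = 3.4690
W = 12.0180 / 3.4690 = 3.4644 kW

COP = 3.4690, W = 3.4644 kW


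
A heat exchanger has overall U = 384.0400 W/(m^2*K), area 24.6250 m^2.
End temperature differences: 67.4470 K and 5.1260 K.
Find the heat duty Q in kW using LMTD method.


LMTD = 24.1834 K
Q = 384.0400 * 24.6250 * 24.1834 = 228701.9767 W = 228.7020 kW

228.7020 kW


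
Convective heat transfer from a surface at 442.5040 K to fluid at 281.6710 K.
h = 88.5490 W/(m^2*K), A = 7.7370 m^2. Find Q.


dT = 160.8330 K
Q = 88.5490 * 7.7370 * 160.8330 = 110187.2694 W

110187.2694 W


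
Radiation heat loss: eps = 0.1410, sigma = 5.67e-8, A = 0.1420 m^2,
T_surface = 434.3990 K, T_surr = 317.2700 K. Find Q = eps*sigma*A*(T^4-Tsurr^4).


T^4 = 3.5609e+10
Tsurr^4 = 1.0132e+10
Q = 0.1410 * 5.67e-8 * 0.1420 * 2.5476e+10 = 28.9217 W

28.9217 W


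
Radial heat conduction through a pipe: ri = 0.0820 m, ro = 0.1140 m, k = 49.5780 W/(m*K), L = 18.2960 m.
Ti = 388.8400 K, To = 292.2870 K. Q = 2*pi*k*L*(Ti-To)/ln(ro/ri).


dT = 96.5530 K
ln(ro/ri) = 0.3295
Q = 2*pi*49.5780*18.2960*96.5530 / 0.3295 = 1670178.1244 W

1670178.1244 W


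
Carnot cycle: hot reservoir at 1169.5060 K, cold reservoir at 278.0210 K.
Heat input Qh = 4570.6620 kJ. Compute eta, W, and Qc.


eta = 1 - 278.0210/1169.5060 = 0.7623
W = 0.7623 * 4570.6620 = 3484.1006 kJ
Qc = 4570.6620 - 3484.1006 = 1086.5614 kJ

eta = 76.2275%, W = 3484.1006 kJ, Qc = 1086.5614 kJ


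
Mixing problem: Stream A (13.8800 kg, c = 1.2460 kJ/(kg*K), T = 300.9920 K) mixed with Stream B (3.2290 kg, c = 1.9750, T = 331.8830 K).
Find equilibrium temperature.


num = 7322.0093
den = 23.6718
Tf = 309.3142 K

309.3142 K


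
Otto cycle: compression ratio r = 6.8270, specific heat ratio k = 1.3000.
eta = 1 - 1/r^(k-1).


r^(k-1) = 1.7794
eta = 1 - 1/1.7794 = 0.4380 = 43.8007%

43.8007%


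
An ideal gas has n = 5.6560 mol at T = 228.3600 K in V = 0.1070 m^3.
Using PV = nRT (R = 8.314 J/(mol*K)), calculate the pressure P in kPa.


P = nRT/V = 5.6560 * 8.314 * 228.3600 / 0.1070
= 10738.3970 / 0.1070 = 100358.8503 Pa = 100.3589 kPa

100.3589 kPa


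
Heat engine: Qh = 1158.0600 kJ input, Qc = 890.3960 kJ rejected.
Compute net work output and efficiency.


W = 1158.0600 - 890.3960 = 267.6640 kJ
eta = 267.6640 / 1158.0600 = 0.2311 = 23.1131%

W = 267.6640 kJ, eta = 23.1131%


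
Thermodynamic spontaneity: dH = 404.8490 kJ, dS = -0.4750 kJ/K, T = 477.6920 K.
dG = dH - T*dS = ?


T*dS = 477.6920 * -0.4750 = -226.9037 kJ
dG = 404.8490 + 226.9037 = 631.7527 kJ (non-spontaneous)

dG = 631.7527 kJ, non-spontaneous


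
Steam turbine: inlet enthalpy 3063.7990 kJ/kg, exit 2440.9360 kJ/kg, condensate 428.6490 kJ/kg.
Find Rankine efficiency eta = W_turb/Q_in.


W = 622.8630 kJ/kg
Q_in = 2635.1500 kJ/kg
eta = 0.2364 = 23.6367%

eta = 23.6367%


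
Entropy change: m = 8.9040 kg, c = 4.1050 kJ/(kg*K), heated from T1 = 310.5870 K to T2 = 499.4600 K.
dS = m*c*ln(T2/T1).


T2/T1 = 1.6081
ln(T2/T1) = 0.4751
dS = 8.9040 * 4.1050 * 0.4751 = 17.3640 kJ/K

17.3640 kJ/K


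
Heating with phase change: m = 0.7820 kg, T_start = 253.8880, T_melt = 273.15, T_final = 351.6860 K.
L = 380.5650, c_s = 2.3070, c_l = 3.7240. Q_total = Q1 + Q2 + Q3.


Q1 (sensible, solid) = 0.7820 * 2.3070 * 19.2620 = 34.7501 kJ
Q2 (latent) = 0.7820 * 380.5650 = 297.6018 kJ
Q3 (sensible, liquid) = 0.7820 * 3.7240 * 78.5360 = 228.7100 kJ
Q_total = 561.0619 kJ

561.0619 kJ


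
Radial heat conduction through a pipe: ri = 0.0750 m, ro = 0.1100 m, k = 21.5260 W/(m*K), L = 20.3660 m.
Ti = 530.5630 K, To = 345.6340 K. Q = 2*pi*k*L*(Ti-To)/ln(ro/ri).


dT = 184.9290 K
ln(ro/ri) = 0.3830
Q = 2*pi*21.5260*20.3660*184.9290 / 0.3830 = 1330037.7772 W

1330037.7772 W


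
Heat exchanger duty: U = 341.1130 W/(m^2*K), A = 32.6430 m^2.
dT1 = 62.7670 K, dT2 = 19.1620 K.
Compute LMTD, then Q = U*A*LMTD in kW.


LMTD = 36.7509 K
Q = 341.1130 * 32.6430 * 36.7509 = 409219.9256 W = 409.2199 kW

409.2199 kW


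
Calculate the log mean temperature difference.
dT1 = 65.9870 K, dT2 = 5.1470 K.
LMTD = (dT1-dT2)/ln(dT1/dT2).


dT1/dT2 = 12.8205
ln(dT1/dT2) = 2.5510
LMTD = 60.8400 / 2.5510 = 23.8491 K

23.8491 K


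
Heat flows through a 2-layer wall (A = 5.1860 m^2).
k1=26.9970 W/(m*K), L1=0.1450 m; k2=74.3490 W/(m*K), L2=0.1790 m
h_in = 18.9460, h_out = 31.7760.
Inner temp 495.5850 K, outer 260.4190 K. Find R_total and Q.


R_conv_in = 1/(18.9460*5.1860) = 0.0102
R_1 = 0.1450/(26.9970*5.1860) = 0.0010
R_2 = 0.1790/(74.3490*5.1860) = 0.0005
R_conv_out = 1/(31.7760*5.1860) = 0.0061
R_total = 0.0177 K/W
Q = 235.1660 / 0.0177 = 13251.8244 W

R_total = 0.0177 K/W, Q = 13251.8244 W


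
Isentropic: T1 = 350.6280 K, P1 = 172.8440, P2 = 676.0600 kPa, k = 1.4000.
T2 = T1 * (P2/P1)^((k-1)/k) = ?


(k-1)/k = 0.2857
(P2/P1)^exp = 1.4765
T2 = 350.6280 * 1.4765 = 517.7070 K

517.7070 K


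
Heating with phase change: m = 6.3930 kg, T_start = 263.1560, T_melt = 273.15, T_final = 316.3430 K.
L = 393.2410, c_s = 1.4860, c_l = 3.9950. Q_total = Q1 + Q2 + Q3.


Q1 (sensible, solid) = 6.3930 * 1.4860 * 9.9940 = 94.9430 kJ
Q2 (latent) = 6.3930 * 393.2410 = 2513.9897 kJ
Q3 (sensible, liquid) = 6.3930 * 3.9950 * 43.1930 = 1103.1507 kJ
Q_total = 3712.0834 kJ

3712.0834 kJ


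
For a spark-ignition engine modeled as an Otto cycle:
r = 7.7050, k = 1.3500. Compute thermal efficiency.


r^(k-1) = 2.0435
eta = 1 - 1/2.0435 = 0.5106 = 51.0639%

51.0639%


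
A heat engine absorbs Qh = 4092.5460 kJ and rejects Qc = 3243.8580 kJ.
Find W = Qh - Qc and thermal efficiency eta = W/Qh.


W = 4092.5460 - 3243.8580 = 848.6880 kJ
eta = 848.6880 / 4092.5460 = 0.2074 = 20.7374%

W = 848.6880 kJ, eta = 20.7374%


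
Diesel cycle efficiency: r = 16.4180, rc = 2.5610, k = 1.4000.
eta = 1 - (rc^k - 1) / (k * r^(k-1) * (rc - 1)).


r^(k-1) = 3.0629
rc^k = 3.7306
eta = 0.5921 = 59.2064%

59.2064%


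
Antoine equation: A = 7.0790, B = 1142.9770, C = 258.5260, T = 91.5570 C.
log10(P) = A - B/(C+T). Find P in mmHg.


C+T = 350.0830
B/(C+T) = 3.2649
log10(P) = 7.0790 - 3.2649 = 3.8141
P = 10^3.8141 = 6518.1698 mmHg

6518.1698 mmHg


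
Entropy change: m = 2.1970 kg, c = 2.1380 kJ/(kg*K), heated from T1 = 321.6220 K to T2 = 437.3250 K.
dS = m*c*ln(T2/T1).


T2/T1 = 1.3597
ln(T2/T1) = 0.3073
dS = 2.1970 * 2.1380 * 0.3073 = 1.4434 kJ/K

1.4434 kJ/K


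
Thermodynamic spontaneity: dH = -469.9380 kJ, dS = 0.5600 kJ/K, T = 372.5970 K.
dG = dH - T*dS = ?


T*dS = 372.5970 * 0.5600 = 208.6543 kJ
dG = -469.9380 - 208.6543 = -678.5923 kJ (spontaneous)

dG = -678.5923 kJ, spontaneous


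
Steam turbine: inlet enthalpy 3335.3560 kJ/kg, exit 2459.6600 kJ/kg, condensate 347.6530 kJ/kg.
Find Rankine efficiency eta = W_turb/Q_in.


W = 875.6960 kJ/kg
Q_in = 2987.7030 kJ/kg
eta = 0.2931 = 29.3100%

eta = 29.3100%


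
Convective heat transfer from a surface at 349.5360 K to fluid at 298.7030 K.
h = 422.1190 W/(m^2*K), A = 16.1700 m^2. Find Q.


dT = 50.8330 K
Q = 422.1190 * 16.1700 * 50.8330 = 346968.9898 W

346968.9898 W


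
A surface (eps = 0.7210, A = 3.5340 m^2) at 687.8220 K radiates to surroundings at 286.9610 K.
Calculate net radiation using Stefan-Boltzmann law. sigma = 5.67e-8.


T^4 = 2.2382e+11
Tsurr^4 = 6.7810e+09
Q = 0.7210 * 5.67e-8 * 3.5340 * 2.1704e+11 = 31356.5479 W

31356.5479 W


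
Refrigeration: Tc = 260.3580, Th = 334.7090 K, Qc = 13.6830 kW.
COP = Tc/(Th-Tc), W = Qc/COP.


COP = 260.3580 / 74.3510 = 3.5017
W = 13.6830 / 3.5017 = 3.9075 kW

COP = 3.5017, W = 3.9075 kW


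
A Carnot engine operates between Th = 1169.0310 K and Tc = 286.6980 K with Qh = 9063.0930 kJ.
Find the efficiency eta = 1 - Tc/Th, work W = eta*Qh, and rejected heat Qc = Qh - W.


eta = 1 - 286.6980/1169.0310 = 0.7548
W = 0.7548 * 9063.0930 = 6840.4226 kJ
Qc = 9063.0930 - 6840.4226 = 2222.6704 kJ

eta = 75.4756%, W = 6840.4226 kJ, Qc = 2222.6704 kJ


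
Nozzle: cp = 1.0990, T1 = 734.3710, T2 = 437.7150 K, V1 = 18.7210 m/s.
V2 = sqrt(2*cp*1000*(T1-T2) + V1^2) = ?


dT = 296.6560 K
2*cp*1000*dT = 652049.8880
V1^2 = 350.4758
V2 = sqrt(652400.3638) = 807.7130 m/s

807.7130 m/s


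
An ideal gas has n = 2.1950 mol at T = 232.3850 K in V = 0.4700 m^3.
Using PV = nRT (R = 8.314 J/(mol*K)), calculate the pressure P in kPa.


P = nRT/V = 2.1950 * 8.314 * 232.3850 / 0.4700
= 4240.8473 / 0.4700 = 9023.0794 Pa = 9.0231 kPa

9.0231 kPa


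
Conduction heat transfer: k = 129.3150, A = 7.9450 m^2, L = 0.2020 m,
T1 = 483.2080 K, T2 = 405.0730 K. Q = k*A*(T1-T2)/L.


dT = 78.1350 K
Q = 129.3150 * 7.9450 * 78.1350 / 0.2020 = 397408.4093 W

397408.4093 W


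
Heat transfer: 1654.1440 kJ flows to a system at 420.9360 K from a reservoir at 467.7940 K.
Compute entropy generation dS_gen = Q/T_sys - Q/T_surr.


dS_sys = 1654.1440/420.9360 = 3.9297 kJ/K
dS_surr = -1654.1440/467.7940 = -3.5361 kJ/K
dS_gen = 3.9297 - 3.5361 = 0.3936 kJ/K (irreversible)

dS_gen = 0.3936 kJ/K, irreversible


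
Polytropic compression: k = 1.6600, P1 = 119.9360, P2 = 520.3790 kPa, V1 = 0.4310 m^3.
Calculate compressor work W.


(k-1)/k = 0.3976
(P2/P1)^exp = 1.7923
W = 2.5152 * 119.9360 * 0.4310 * (1.7923 - 1) = 103.0111 kJ

103.0111 kJ


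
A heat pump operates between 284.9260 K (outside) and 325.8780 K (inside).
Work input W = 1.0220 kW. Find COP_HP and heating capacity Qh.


COP = 325.8780 / 40.9520 = 7.9576
Qh = 7.9576 * 1.0220 = 8.1326 kW

COP = 7.9576, Qh = 8.1326 kW


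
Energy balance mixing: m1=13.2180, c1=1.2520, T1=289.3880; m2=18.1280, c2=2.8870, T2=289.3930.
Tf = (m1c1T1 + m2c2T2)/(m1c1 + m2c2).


num = 19934.6013
den = 68.8845
Tf = 289.3918 K

289.3918 K


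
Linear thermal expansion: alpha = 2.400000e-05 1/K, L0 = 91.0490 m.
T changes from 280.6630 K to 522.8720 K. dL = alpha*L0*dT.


dT = 242.2090 K
dL = 2.400000e-05 * 91.0490 * 242.2090 = 0.529269 m
L_final = 91.578269 m

dL = 0.529269 m


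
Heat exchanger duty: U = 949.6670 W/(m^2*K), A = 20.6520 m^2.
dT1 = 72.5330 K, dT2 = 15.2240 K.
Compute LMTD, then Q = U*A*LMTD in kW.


LMTD = 36.7090 K
Q = 949.6670 * 20.6520 * 36.7090 = 719956.9255 W = 719.9569 kW

719.9569 kW


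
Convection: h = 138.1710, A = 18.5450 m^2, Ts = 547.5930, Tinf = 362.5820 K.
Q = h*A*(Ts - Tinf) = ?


dT = 185.0110 K
Q = 138.1710 * 18.5450 * 185.0110 = 474068.7073 W

474068.7073 W


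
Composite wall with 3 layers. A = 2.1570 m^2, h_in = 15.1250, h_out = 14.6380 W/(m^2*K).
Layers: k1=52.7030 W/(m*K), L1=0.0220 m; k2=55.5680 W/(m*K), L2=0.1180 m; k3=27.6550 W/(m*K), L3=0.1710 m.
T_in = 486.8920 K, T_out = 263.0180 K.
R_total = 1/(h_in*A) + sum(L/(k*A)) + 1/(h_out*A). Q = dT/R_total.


R_conv_in = 1/(15.1250*2.1570) = 0.0307
R_1 = 0.0220/(52.7030*2.1570) = 0.0002
R_2 = 0.1180/(55.5680*2.1570) = 0.0010
R_3 = 0.1710/(27.6550*2.1570) = 0.0029
R_conv_out = 1/(14.6380*2.1570) = 0.0317
R_total = 0.0664 K/W
Q = 223.8740 / 0.0664 = 3373.2324 W

R_total = 0.0664 K/W, Q = 3373.2324 W


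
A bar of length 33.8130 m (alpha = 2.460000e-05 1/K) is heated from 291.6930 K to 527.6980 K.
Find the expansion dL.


dT = 236.0050 K
dL = 2.460000e-05 * 33.8130 * 236.0050 = 0.196309 m
L_final = 34.009309 m

dL = 0.196309 m


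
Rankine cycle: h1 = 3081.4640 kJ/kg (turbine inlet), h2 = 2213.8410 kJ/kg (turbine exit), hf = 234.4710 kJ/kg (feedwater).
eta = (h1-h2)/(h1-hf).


W = 867.6230 kJ/kg
Q_in = 2846.9930 kJ/kg
eta = 0.3048 = 30.4751%

eta = 30.4751%


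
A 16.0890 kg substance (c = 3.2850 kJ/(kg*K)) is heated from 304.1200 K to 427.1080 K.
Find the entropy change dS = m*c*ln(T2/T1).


T2/T1 = 1.4044
ln(T2/T1) = 0.3396
dS = 16.0890 * 3.2850 * 0.3396 = 17.9494 kJ/K

17.9494 kJ/K


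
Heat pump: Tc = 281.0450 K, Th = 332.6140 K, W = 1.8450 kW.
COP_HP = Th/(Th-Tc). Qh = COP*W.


COP = 332.6140 / 51.5690 = 6.4499
Qh = 6.4499 * 1.8450 = 11.9000 kW

COP = 6.4499, Qh = 11.9000 kW


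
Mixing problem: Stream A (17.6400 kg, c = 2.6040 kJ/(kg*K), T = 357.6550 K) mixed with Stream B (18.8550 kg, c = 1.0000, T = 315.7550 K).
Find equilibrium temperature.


num = 22382.2856
den = 64.7896
Tf = 345.4613 K

345.4613 K


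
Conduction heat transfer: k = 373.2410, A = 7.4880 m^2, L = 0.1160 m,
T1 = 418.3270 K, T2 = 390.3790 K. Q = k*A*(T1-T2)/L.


dT = 27.9480 K
Q = 373.2410 * 7.4880 * 27.9480 / 0.1160 = 673360.9477 W

673360.9477 W


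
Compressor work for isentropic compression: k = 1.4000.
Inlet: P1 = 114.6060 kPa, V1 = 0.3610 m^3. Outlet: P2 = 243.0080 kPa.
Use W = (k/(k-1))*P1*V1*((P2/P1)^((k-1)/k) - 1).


(k-1)/k = 0.2857
(P2/P1)^exp = 1.2395
W = 3.5000 * 114.6060 * 0.3610 * (1.2395 - 1) = 34.6867 kJ

34.6867 kJ


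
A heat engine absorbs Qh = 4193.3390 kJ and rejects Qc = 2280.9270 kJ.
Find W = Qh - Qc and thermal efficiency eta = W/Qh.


W = 4193.3390 - 2280.9270 = 1912.4120 kJ
eta = 1912.4120 / 4193.3390 = 0.4561 = 45.6059%

W = 1912.4120 kJ, eta = 45.6059%


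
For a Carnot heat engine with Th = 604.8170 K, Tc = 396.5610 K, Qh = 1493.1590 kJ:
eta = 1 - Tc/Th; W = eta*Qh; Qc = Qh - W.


eta = 1 - 396.5610/604.8170 = 0.3443
W = 0.3443 * 1493.1590 = 514.1379 kJ
Qc = 1493.1590 - 514.1379 = 979.0211 kJ

eta = 34.4329%, W = 514.1379 kJ, Qc = 979.0211 kJ


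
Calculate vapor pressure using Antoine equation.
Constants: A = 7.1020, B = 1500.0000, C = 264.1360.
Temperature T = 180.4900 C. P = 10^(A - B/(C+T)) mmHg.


C+T = 444.6260
B/(C+T) = 3.3736
log10(P) = 7.1020 - 3.3736 = 3.7284
P = 10^3.7284 = 5350.2999 mmHg

5350.2999 mmHg


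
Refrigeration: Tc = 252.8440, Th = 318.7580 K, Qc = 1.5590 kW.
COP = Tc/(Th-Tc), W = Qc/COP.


COP = 252.8440 / 65.9140 = 3.8360
W = 1.5590 / 3.8360 = 0.4064 kW

COP = 3.8360, W = 0.4064 kW


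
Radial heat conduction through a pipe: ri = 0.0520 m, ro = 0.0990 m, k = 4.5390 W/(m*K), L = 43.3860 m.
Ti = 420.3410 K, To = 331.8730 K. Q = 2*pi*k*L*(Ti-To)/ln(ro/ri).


dT = 88.4680 K
ln(ro/ri) = 0.6439
Q = 2*pi*4.5390*43.3860*88.4680 / 0.6439 = 170009.6394 W

170009.6394 W


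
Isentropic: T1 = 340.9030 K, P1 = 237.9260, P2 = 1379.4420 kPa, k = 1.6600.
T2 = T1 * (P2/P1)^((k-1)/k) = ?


(k-1)/k = 0.3976
(P2/P1)^exp = 2.0112
T2 = 340.9030 * 2.0112 = 685.6402 K

685.6402 K


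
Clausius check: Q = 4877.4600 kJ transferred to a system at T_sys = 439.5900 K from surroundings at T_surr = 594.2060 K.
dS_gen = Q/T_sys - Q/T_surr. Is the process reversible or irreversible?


dS_sys = 4877.4600/439.5900 = 11.0955 kJ/K
dS_surr = -4877.4600/594.2060 = -8.2084 kJ/K
dS_gen = 11.0955 - 8.2084 = 2.8871 kJ/K (irreversible)

dS_gen = 2.8871 kJ/K, irreversible


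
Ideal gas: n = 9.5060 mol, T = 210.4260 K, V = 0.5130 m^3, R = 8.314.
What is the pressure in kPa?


P = nRT/V = 9.5060 * 8.314 * 210.4260 / 0.5130
= 16630.5736 / 0.5130 = 32418.2722 Pa = 32.4183 kPa

32.4183 kPa
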